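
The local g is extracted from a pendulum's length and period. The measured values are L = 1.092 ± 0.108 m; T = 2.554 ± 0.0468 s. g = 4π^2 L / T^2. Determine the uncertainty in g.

0.697 m/s^2

For a monomial g ∝ L, T^-2, fractional errors add in quadrature:
  (1·δL/L)² = (1×0.0989)² = 0.00978;  (-2·δT/T)² = (-2×0.0183)² = 0.00134
δg/g = √(0.0111) = 0.105
g = 6.609 m/s^2, so δg = 0.105 × 6.609 = 0.697 m/s^2.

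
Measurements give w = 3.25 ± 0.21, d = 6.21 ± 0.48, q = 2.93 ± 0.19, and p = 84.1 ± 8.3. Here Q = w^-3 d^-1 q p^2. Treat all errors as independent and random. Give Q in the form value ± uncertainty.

Products/powers → add relative errors in quadrature, weighted by exponent:
  (-3·δw/w)² = (-3×0.0646)² = 0.0376;  (-1·δd/d)² = (-1×0.0773)² = 0.00597;  (1·δq/q)² = (1×0.0648)² = 0.00421;  (2·δp/p)² = (2×0.0987)² = 0.0390
δQ/Q = √(0.0867) = 0.294
Q = 97.2, so δQ = 0.294 × 97.2 = 28.6.

97.2 ± 28.6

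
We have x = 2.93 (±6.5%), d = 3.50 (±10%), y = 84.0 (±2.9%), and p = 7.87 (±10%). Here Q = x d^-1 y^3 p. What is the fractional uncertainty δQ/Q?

0.178

Products/powers → add relative errors in quadrature, weighted by exponent:
  (1·δx/x)² = (1×0.0650)² = 0.00423;  (-1·δd/d)² = (-1×0.100)² = 0.0100;  (3·δy/y)² = (3×0.0290)² = 0.00757;  (1·δp/p)² = (1×0.100)² = 0.0100
δQ/Q = √(0.0318) = 0.178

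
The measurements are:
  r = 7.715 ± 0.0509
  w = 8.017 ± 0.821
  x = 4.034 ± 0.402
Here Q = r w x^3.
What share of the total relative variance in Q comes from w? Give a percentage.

10.5%

(δQ/Q)² = (1·δr/r)² + (1·δw/w)² + (3·δx/x)²
  r term: (1×0.00660)² = 4.35e-05
  w term: (1×0.102)² = 0.0105
  x term: (3×0.0997)² = 0.0894
Total = 0.0999. Share from w = 0.0105/0.0999 = 0.105.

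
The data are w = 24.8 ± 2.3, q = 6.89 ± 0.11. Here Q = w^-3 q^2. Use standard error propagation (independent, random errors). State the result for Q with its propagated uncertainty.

Since Q is a product/quotient, work with relative uncertainties:
  (-3·δw/w)² = (-3×0.0927)² = 0.0774;  (2·δq/q)² = (2×0.0160)² = 0.00102
δQ/Q = √(0.0784) = 0.280
Q = 0.00311, so δQ = 0.280 × 0.00311 = 0.000872.

0.00311 ± 0.000872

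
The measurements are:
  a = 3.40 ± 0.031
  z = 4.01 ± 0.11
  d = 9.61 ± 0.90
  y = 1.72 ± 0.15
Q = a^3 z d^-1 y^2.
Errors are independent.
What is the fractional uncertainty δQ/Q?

0.202

Since Q is a product/quotient, work with relative uncertainties:
  (3·δa/a)² = (3×0.00912)² = 0.000748;  (1·δz/z)² = (1×0.0274)² = 0.000752;  (-1·δd/d)² = (-1×0.0937)² = 0.00877;  (2·δy/y)² = (2×0.0872)² = 0.0304
δQ/Q = √(0.0407) = 0.202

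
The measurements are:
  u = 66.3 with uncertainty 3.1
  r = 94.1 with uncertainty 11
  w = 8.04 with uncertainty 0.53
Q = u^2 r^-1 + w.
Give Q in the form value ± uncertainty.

54.8 ± 7.01

Let p = u^2·r^-1 = 46.7. δp/p = √((2·δu/u)² + (-1·δr/r)²) = √(0.00874 + 0.0137) = 0.150, so δp = 6.99.
Q = p + w: δQ = √(δp² + δw²) = √(48.9 + 0.281) = 7.01
Q = 54.8.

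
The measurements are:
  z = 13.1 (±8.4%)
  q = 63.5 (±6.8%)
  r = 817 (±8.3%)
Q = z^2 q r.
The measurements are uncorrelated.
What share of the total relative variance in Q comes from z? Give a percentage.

71.0%

(δQ/Q)² = (2·δz/z)² + (1·δq/q)² + (1·δr/r)²
  z term: (2×0.0840)² = 0.0282
  q term: (1×0.0680)² = 0.00462
  r term: (1×0.0830)² = 0.00689
Total = 0.0397. Share from z = 0.0282/0.0397 = 0.710.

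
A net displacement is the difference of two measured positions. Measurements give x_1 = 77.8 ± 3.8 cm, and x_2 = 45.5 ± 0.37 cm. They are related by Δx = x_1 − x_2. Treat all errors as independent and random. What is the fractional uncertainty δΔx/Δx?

0.118

Δx is a linear combination, so absolute uncertainties add in quadrature:
  (δx_1)² = 14.4;  (δx_2)² = 0.137
δΔx = √(14.6) = 3.82 cm
Δx = 32.3 cm, so δΔx/Δx = 3.82/32.3 = 0.118.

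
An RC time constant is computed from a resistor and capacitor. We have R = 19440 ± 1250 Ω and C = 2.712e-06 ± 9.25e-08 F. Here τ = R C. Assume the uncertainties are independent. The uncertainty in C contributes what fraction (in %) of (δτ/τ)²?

22.0%

(δτ/τ)² = (1·δR/R)² + (1·δC/C)²
  R term: (1×0.0643)² = 0.00413
  C term: (1×0.0341)² = 0.00116
Total = 0.00530. Share from C = 0.00116/0.00530 = 0.220.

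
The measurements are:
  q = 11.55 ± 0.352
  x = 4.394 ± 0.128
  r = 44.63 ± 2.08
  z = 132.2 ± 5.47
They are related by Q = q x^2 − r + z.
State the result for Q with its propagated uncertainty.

310.6 ± 15.8

Let p = q·x^2 = 223.0. δp/p = √((1·δq/q)² + (2·δx/x)²) = √(0.000929 + 0.00339) = 0.0658, so δp = 14.7.
Q = p − r + z: δQ = √(δp² + δr² + δz²) = √(215 + 4.33 + 29.9) = 15.8
Q = 310.6.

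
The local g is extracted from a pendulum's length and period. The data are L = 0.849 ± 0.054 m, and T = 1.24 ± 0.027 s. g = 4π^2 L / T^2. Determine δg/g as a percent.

Relative error in a monomial: (δg/g)² = Σ (nᵢ · δxᵢ/xᵢ)².
  (1·δL/L)² = (1×0.0636)² = 0.00405;  (-2·δT/T)² = (-2×0.0218)² = 0.00190
δg/g = √(0.00594) = 0.0771

7.71%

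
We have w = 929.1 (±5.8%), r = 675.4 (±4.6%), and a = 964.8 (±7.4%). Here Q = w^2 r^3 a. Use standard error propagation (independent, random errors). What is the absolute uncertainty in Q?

Each factor contributes (exponent × relative error)² to (δQ/Q)²:
  (2·δw/w)² = (2×0.0580)² = 0.0135;  (3·δr/r)² = (3×0.0460)² = 0.0190;  (1·δa/a)² = (1×0.0740)² = 0.00548
δQ/Q = √(0.0380) = 0.195
Q = 2.566e+17, so δQ = 0.195 × 2.566e+17 = 5e+16.

5e+16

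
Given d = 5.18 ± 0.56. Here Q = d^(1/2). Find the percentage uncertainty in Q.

5.41%

Q is a product of powers, so relative uncertainties combine in quadrature:
  (½·δd/d)² = (0.5×0.108)² = 0.00292
δQ/Q = √(0.00292) = 0.0541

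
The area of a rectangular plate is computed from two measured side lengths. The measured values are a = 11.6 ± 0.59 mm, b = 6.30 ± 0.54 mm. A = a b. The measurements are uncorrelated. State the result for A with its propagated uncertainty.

Relative error in a monomial: (δA/A)² = Σ (nᵢ · δxᵢ/xᵢ)².
  (1·δa/a)² = (1×0.0509)² = 0.00259;  (1·δb/b)² = (1×0.0857)² = 0.00735
δA/A = √(0.00993) = 0.0997
A = 73.1 mm^2, so δA = 0.0997 × 73.1 = 7.28 mm^2.

73.1 ± 7.28 mm^2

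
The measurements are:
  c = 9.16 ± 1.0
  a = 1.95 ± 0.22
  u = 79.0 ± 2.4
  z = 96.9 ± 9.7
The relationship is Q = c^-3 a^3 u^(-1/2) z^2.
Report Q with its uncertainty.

Since Q is a product/quotient, work with relative uncertainties:
  (-3·δc/c)² = (-3×0.109)² = 0.107;  (3·δa/a)² = (3×0.113)² = 0.115;  (−½·δu/u)² = (-0.5×0.0304)² = 0.000231;  (2·δz/z)² = (2×0.100)² = 0.0401
δQ/Q = √(0.262) = 0.512
Q = 10.2, so δQ = 0.512 × 10.2 = 5.22.

10.2 ± 5.22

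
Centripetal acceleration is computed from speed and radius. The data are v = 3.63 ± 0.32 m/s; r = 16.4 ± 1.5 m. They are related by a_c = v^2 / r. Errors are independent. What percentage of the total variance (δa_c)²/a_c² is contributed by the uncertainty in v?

(δa_c/a_c)² = (2·δv/v)² + (-1·δr/r)²
  v term: (2×0.0882)² = 0.0311
  r term: (-1×0.0915)² = 0.00837
Total = 0.0395. Share from v = 0.0311/0.0395 = 0.788.

78.8%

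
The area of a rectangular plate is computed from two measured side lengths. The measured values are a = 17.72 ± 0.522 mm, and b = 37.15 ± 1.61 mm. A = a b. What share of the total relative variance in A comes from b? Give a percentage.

68.4%

(δA/A)² = (1·δa/a)² + (1·δb/b)²
  a term: (1×0.0295)² = 0.000868
  b term: (1×0.0433)² = 0.00188
Total = 0.00275. Share from b = 0.00188/0.00275 = 0.684.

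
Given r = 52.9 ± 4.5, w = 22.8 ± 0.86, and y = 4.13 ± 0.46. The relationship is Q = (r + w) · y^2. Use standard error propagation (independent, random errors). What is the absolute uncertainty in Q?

Let u = r + w = 75.7. δu = √(δr² + δw²) = √(20.2 + 0.740) = 4.58, so δu/u = 0.0605.
Q is then a monomial in u, y:
δQ/Q = √((δu/u)² + (2·δy/y)²) = √(0.00366 + 0.0496) = 0.231
Q = 1290, so δQ = 0.231 × 1290 = 298.

298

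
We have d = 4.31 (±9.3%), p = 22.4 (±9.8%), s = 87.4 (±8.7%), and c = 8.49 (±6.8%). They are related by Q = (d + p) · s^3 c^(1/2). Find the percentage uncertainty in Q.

Let u = d + p = 26.7. δu = √(δd² + δp²) = √(0.161 + 4.82) = 2.23, so δu/u = 0.0835.
Q is then a monomial in u, s, c:
δQ/Q = √((δu/u)² + (3·δs/s)² + (½·δc/c)²) = √(0.00698 + 0.0681 + 0.00116) = 0.276

27.6%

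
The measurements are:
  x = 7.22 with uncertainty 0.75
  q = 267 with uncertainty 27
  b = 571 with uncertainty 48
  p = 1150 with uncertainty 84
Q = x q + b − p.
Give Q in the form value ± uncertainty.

1350 ± 296

Let w = x·q = 1930. δw/w = √((1·δx/x)² + (1·δq/q)²) = √(0.0108 + 0.0102) = 0.145, so δw = 279.
Q = w + b − p: δQ = √(δw² + δb² + δp²) = √(78100 + 2300 + 7060) = 296
Q = 1350.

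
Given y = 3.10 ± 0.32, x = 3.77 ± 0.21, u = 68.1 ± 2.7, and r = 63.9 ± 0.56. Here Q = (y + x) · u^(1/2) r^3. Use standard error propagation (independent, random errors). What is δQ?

9.57e+05

Let w = y + x = 6.87. δw = √(δy² + δx²) = √(0.102 + 0.0441) = 0.383, so δw/w = 0.0557.
Q is then a monomial in w, u, r:
δQ/Q = √((δw/w)² + (½·δu/u)² + (3·δr/r)²) = √(0.00310 + 0.000393 + 0.000691) = 0.0647
Q = 1.48e+07, so δQ = 0.0647 × 1.48e+07 = 9.57e+05.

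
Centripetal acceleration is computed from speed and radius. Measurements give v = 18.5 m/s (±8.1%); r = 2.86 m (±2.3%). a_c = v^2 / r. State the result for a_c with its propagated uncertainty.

Since a_c is a product/quotient, work with relative uncertainties:
  (2·δv/v)² = (2×0.0810)² = 0.0262;  (-1·δr/r)² = (-1×0.0230)² = 0.000529
δa_c/a_c = √(0.0268) = 0.164
a_c = 120 m/s^2, so δa_c = 0.164 × 120 = 19.6 m/s^2.

120 ± 19.6 m/s^2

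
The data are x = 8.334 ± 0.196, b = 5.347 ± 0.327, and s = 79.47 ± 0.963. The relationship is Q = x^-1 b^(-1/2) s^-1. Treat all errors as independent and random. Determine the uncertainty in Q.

2.64e-05

For a monomial Q ∝ x^-1, b^(-1/2), s^-1, fractional errors add in quadrature:
  (-1·δx/x)² = (-1×0.0235)² = 0.000553;  (−½·δb/b)² = (-0.5×0.0612)² = 0.000935;  (-1·δs/s)² = (-1×0.0121)² = 0.000147
δQ/Q = √(0.00163) = 0.0404
Q = 0.0006530, so δQ = 0.0404 × 0.0006530 = 2.64e-05.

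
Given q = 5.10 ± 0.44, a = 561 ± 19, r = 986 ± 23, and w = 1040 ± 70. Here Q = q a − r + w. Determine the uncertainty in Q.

Let p = q·a = 2860. δp/p = √((1·δq/q)² + (1·δa/a)²) = √(0.00744 + 0.00115) = 0.0927, so δp = 265.
Q = p − r + w: δQ = √(δp² + δr² + δw²) = √(70300 + 529 + 4900) = 275

275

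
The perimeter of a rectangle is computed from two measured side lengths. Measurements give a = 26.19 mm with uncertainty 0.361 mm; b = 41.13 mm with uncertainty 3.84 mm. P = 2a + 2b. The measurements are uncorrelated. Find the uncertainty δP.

7.71 mm

P is a linear combination, so absolute uncertainties add in quadrature:
  (2·δa)² = 0.521;  (2·δb)² = 59.0
δP = √(59.5) = 7.71 mm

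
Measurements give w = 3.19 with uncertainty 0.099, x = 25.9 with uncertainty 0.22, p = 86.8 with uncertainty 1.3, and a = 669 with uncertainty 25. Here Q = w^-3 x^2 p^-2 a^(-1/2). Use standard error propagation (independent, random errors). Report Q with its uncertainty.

(1.06 ± 0.107) × 10^-4

Q is a product of powers, so relative uncertainties combine in quadrature:
  (-3·δw/w)² = (-3×0.0310)² = 0.00867;  (2·δx/x)² = (2×0.00849)² = 0.000289;  (-2·δp/p)² = (-2×0.0150)² = 0.000897;  (−½·δa/a)² = (-0.5×0.0374)² = 0.000349
δQ/Q = √(0.0102) = 0.101
Q = 0.000106, so δQ = 0.101 × 0.000106 = 1.07e-05.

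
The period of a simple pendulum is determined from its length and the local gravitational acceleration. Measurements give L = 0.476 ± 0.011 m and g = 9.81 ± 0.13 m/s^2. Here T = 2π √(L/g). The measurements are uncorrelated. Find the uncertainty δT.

0.0184 s

Products/powers → add relative errors in quadrature, weighted by exponent:
  (½·δL/L)² = (0.5×0.0231)² = 0.000134;  (−½·δg/g)² = (-0.5×0.0133)² = 4.39e-05
δT/T = √(0.000177) = 0.0133
T = 1.38 s, so δT = 0.0133 × 1.38 = 0.0184 s.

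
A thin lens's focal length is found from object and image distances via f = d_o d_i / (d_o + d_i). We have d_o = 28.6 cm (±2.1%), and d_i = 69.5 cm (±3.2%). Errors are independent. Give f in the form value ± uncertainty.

∂f/∂d_o = (d_i/(d_o+d_i))² = 0.502;  ∂f/∂d_i = (d_o/(d_o+d_i))² = 0.0850
δf = √((∂f/∂d_o · δd_o)² + (∂f/∂d_i · δd_i)²) = √(0.0909 + 0.0357) = 0.356 cm
f = 20.3 cm.

20.3 ± 0.356 cm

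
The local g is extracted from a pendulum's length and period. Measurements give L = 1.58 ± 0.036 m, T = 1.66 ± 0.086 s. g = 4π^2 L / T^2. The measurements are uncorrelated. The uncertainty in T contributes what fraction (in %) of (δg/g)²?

(δg/g)² = (1·δL/L)² + (-2·δT/T)²
  L term: (1×0.0228)² = 0.000519
  T term: (-2×0.0518)² = 0.0107
Total = 0.0113. Share from T = 0.0107/0.0113 = 0.954.

95.4%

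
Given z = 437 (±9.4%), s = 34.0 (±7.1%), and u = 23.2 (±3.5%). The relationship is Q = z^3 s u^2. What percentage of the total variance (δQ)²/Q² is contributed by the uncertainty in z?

88.9%

(δQ/Q)² = (3·δz/z)² + (1·δs/s)² + (2·δu/u)²
  z term: (3×0.0940)² = 0.0795
  s term: (1×0.0710)² = 0.00504
  u term: (2×0.0350)² = 0.00490
Total = 0.0895. Share from z = 0.0795/0.0895 = 0.889.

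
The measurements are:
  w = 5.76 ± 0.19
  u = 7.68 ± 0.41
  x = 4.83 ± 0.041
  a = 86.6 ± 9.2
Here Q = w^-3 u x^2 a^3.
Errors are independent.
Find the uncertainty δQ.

Each factor contributes (exponent × relative error)² to (δQ/Q)²:
  (-3·δw/w)² = (-3×0.0330)² = 0.00979;  (1·δu/u)² = (1×0.0534)² = 0.00285;  (2·δx/x)² = (2×0.00849)² = 0.000288;  (3·δa/a)² = (3×0.106)² = 0.102
δQ/Q = √(0.115) = 0.338
Q = 6.09e+05, so δQ = 0.338 × 6.09e+05 = 2.06e+05.

2.06e+05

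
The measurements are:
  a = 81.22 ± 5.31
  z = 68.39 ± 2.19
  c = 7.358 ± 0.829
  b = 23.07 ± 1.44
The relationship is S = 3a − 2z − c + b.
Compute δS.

16.6

Sums and differences: (δS)² = Σ (cᵢ δxᵢ)².
  (3·δa)² = 254;  (2·δz)² = 19.2;  (δc)² = 0.687;  (δb)² = 2.07
δS = √(276) = 16.6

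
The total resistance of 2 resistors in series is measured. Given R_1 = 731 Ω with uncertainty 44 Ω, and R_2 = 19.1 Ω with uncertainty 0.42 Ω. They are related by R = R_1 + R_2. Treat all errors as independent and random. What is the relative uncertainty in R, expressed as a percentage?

5.87%

Sums and differences: (δR)² = Σ (cᵢ δxᵢ)².
  (δR_1)² = 1940;  (δR_2)² = 0.176
δR = √(1940) = 44.0 Ω
R = 750 Ω, so δR/R = 44.0/750 = 0.0587.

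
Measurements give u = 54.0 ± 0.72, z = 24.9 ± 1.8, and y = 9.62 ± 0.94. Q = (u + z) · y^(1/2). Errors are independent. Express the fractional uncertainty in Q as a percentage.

5.47%

Let w = u + z = 78.9. δw = √(δu² + δz²) = √(0.518 + 3.24) = 1.94, so δw/w = 0.0246.
Q is then a monomial in w, y:
δQ/Q = √((δw/w)² + (½·δy/y)²) = √(0.000604 + 0.00239) = 0.0547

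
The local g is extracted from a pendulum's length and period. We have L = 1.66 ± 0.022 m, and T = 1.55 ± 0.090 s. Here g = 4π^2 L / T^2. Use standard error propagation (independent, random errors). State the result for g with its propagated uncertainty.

Each factor contributes (exponent × relative error)² to (δg/g)²:
  (1·δL/L)² = (1×0.0133)² = 0.000176;  (-2·δT/T)² = (-2×0.0581)² = 0.0135
δg/g = √(0.0137) = 0.117
g = 27.3 m/s^2, so δg = 0.117 × 27.3 = 3.19 m/s^2.

27.3 ± 3.19 m/s^2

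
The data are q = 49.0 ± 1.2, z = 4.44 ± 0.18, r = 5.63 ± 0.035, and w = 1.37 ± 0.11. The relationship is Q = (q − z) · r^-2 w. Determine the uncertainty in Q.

Let u = q − z = 44.6. δu = √(δq² + δz²) = √(1.44 + 0.0324) = 1.21, so δu/u = 0.0272.
Q is then a monomial in u, r, w:
δQ/Q = √((δu/u)² + (-2·δr/r)² + (1·δw/w)²) = √(0.000742 + 0.000155 + 0.00645) = 0.0857
Q = 1.93, so δQ = 0.0857 × 1.93 = 0.165.

0.165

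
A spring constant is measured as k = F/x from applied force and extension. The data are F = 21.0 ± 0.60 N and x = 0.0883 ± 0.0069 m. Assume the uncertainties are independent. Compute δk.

19.8 N/m

Since k is a product/quotient, work with relative uncertainties:
  (1·δF/F)² = (1×0.0286)² = 0.000816;  (-1·δx/x)² = (-1×0.0781)² = 0.00611
δk/k = √(0.00692) = 0.0832
k = 238 N/m, so δk = 0.0832 × 238 = 19.8 N/m.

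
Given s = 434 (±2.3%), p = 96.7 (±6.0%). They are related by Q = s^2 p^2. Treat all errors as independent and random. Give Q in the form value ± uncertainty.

(1.76 ± 0.226) × 10^9

Since Q is a product/quotient, work with relative uncertainties:
  (2·δs/s)² = (2×0.0230)² = 0.00212;  (2·δp/p)² = (2×0.0600)² = 0.0144
δQ/Q = √(0.0165) = 0.129
Q = 1.76e+09, so δQ = 0.129 × 1.76e+09 = 2.26e+08.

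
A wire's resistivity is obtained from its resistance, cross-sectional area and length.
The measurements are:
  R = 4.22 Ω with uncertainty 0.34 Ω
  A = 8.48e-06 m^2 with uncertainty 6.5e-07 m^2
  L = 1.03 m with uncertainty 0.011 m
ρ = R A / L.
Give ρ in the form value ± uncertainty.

Products/powers → add relative errors in quadrature, weighted by exponent:
  (1·δR/R)² = (1×0.0806)² = 0.00649;  (1·δA/A)² = (1×0.0767)² = 0.00588;  (-1·δL/L)² = (-1×0.0107)² = 0.000114
δρ/ρ = √(0.0125) = 0.112
ρ = 3.47e-05 Ω·m, so δρ = 0.112 × 3.47e-05 = 3.88e-06 Ω·m.

(3.47 ± 0.388) × 10^-5 Ω·m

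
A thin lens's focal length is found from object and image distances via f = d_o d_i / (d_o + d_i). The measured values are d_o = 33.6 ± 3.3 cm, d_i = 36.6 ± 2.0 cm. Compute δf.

1.01 cm

∂f/∂d_o = (d_i/(d_o+d_i))² = 0.272;  ∂f/∂d_i = (d_o/(d_o+d_i))² = 0.229
δf = √((∂f/∂d_o · δd_o)² + (∂f/∂d_i · δd_i)²) = √(0.805 + 0.210) = 1.01 cm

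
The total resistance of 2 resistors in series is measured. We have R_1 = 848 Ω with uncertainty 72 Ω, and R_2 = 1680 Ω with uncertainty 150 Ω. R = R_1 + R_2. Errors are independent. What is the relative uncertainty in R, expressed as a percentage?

Each term contributes (cᵢ δxᵢ)² to (δR)²:
  (δR_1)² = 5180;  (δR_2)² = 22500
δR = √(27700) = 166 Ω
R = 2530 Ω, so δR/R = 166/2530 = 0.0658.

6.58%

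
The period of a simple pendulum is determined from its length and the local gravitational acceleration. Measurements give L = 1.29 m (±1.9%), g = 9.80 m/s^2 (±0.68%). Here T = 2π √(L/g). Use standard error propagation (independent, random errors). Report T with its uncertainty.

For a monomial T ∝ L^(1/2), g^(-1/2), fractional errors add in quadrature:
  (½·δL/L)² = (0.5×0.0190)² = 9.02e-05;  (−½·δg/g)² = (-0.5×0.00680)² = 1.16e-05
δT/T = √(0.000102) = 0.0101
T = 2.28 s, so δT = 0.0101 × 2.28 = 0.0230 s.

2.28 ± 0.0230 s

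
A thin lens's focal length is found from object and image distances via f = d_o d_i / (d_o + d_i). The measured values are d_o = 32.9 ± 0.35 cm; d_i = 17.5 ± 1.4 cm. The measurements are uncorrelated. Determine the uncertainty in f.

∂f/∂d_o = (d_i/(d_o+d_i))² = 0.121;  ∂f/∂d_i = (d_o/(d_o+d_i))² = 0.426
δf = √((∂f/∂d_o · δd_o)² + (∂f/∂d_i · δd_i)²) = √(0.00178 + 0.356) = 0.598 cm

0.598 cm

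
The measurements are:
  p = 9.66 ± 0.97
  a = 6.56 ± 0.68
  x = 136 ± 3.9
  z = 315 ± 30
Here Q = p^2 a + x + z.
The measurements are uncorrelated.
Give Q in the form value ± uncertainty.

1060 ± 142

Let w = p^2·a = 612. δw/w = √((2·δp/p)² + (1·δa/a)²) = √(0.0403 + 0.0107) = 0.226, so δw = 138.
Q = w + x + z: δQ = √(δw² + δx² + δz²) = √(19100 + 15.2 + 900) = 142
Q = 1060.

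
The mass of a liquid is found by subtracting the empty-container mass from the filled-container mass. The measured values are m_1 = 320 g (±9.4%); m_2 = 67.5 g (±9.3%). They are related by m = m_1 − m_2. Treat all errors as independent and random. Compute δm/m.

For a sum/difference, combine absolute errors in quadrature:
  (δm_1)² = 905;  (δm_2)² = 39.4
δm = √(944) = 30.7 g
m = 252 g, so δm/m = 30.7/252 = 0.122.

0.122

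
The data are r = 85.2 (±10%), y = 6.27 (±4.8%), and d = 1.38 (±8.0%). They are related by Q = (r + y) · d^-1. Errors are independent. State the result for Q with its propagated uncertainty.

Let u = r + y = 91.5. δu = √(δr² + δy²) = √(72.6 + 0.0906) = 8.53, so δu/u = 0.0932.
Q is then a monomial in u, d:
δQ/Q = √((δu/u)² + (-1·δd/d)²) = √(0.00869 + 0.00640) = 0.123
Q = 66.3, so δQ = 0.123 × 66.3 = 8.14.

66.3 ± 8.14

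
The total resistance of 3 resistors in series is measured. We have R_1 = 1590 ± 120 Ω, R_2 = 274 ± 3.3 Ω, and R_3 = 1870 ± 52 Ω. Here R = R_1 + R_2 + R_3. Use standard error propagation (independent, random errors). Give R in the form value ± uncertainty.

Sums and differences: (δR)² = Σ (cᵢ δxᵢ)².
  (δR_1)² = 14400;  (δR_2)² = 10.9;  (δR_3)² = 2700
δR = √(17100) = 131 Ω
R = 3730 Ω.

3730 ± 131 Ω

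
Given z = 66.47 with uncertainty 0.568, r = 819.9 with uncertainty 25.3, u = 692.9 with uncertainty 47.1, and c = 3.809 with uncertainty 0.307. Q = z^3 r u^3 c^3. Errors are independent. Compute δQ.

1.41e+18

Products/powers → add relative errors in quadrature, weighted by exponent:
  (3·δz/z)² = (3×0.00855)² = 0.000657;  (1·δr/r)² = (1×0.0309)² = 0.000952;  (3·δu/u)² = (3×0.0680)² = 0.0416;  (3·δc/c)² = (3×0.0806)² = 0.0585
δQ/Q = √(0.102) = 0.319
Q = 4.427e+18, so δQ = 0.319 × 4.427e+18 = 1.41e+18.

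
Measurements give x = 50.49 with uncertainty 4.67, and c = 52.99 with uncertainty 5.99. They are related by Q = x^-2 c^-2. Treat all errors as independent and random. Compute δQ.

Each factor contributes (exponent × relative error)² to (δQ/Q)²:
  (-2·δx/x)² = (-2×0.0925)² = 0.0342;  (-2·δc/c)² = (-2×0.113)² = 0.0511
δQ/Q = √(0.0853) = 0.292
Q = 1.397e-07, so δQ = 0.292 × 1.397e-07 = 4.08e-08.

4.08e-08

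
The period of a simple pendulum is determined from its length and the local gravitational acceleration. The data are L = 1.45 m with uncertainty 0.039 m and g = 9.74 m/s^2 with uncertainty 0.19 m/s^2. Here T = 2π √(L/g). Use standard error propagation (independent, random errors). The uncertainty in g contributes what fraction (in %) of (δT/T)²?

(δT/T)² = (½·δL/L)² + (−½·δg/g)²
  L term: (0.5×0.0269)² = 0.000181
  g term: (-0.5×0.0195)² = 9.51e-05
Total = 0.000276. Share from g = 9.51e-05/0.000276 = 0.345.

34.5%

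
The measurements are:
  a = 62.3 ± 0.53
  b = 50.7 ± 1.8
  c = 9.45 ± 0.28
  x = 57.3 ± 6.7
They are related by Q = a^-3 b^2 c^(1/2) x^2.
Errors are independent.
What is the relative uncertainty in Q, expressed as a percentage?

24.6%

Relative error in a monomial: (δQ/Q)² = Σ (nᵢ · δxᵢ/xᵢ)².
  (-3·δa/a)² = (-3×0.00851)² = 0.000651;  (2·δb/b)² = (2×0.0355)² = 0.00504;  (½·δc/c)² = (0.5×0.0296)² = 0.000219;  (2·δx/x)² = (2×0.117)² = 0.0547
δQ/Q = √(0.0606) = 0.246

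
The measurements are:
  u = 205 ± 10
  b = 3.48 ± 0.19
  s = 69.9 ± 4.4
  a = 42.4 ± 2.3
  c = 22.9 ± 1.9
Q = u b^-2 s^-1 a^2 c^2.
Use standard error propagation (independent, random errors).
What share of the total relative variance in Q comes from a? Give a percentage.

20.4%

(δQ/Q)² = (1·δu/u)² + (-2·δb/b)² + (-1·δs/s)² + (2·δa/a)² + (2·δc/c)²
  u term: (1×0.0488)² = 0.00238
  b term: (-2×0.0546)² = 0.0119
  s term: (-1×0.0629)² = 0.00396
  a term: (2×0.0542)² = 0.0118
  c term: (2×0.0830)² = 0.0275
Total = 0.0576. Share from a = 0.0118/0.0576 = 0.204.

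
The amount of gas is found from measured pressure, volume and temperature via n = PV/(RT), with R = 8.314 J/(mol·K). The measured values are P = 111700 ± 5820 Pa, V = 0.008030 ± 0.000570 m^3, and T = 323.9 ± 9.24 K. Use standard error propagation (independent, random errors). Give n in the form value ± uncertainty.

Since n is a product/quotient, work with relative uncertainties:
  (1·δP/P)² = (1×0.0521)² = 0.00271;  (1·δV/V)² = (1×0.0710)² = 0.00504;  (-1·δT/T)² = (-1×0.0285)² = 0.000814
δn/n = √(0.00857) = 0.0926
n = 0.3331 mol, so δn = 0.0926 × 0.3331 = 0.0308 mol.

0.3331 ± 0.0308 mol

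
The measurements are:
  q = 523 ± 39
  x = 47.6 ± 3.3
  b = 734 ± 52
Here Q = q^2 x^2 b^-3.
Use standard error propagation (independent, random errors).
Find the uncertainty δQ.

Each factor contributes (exponent × relative error)² to (δQ/Q)²:
  (2·δq/q)² = (2×0.0746)² = 0.0222;  (2·δx/x)² = (2×0.0693)² = 0.0192;  (-3·δb/b)² = (-3×0.0708)² = 0.0452
δQ/Q = √(0.0866) = 0.294
Q = 1.57, so δQ = 0.294 × 1.57 = 0.461.

0.461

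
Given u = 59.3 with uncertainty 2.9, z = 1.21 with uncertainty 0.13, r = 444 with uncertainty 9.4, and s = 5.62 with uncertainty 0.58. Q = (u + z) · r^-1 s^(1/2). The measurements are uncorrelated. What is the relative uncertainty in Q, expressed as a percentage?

7.36%

Let w = u + z = 60.5. δw = √(δu² + δz²) = √(8.41 + 0.0169) = 2.90, so δw/w = 0.0480.
Q is then a monomial in w, r, s:
δQ/Q = √((δw/w)² + (-1·δr/r)² + (½·δs/s)²) = √(0.00230 + 0.000448 + 0.00266) = 0.0736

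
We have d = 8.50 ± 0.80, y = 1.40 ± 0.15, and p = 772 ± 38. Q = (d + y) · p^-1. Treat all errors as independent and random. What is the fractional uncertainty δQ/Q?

0.0958

Let u = d + y = 9.90. δu = √(δd² + δy²) = √(0.640 + 0.0225) = 0.814, so δu/u = 0.0822.
Q is then a monomial in u, p:
δQ/Q = √((δu/u)² + (-1·δp/p)²) = √(0.00676 + 0.00242) = 0.0958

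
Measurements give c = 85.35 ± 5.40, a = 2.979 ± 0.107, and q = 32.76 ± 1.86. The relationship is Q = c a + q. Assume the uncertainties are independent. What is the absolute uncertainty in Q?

18.6

Let p = c·a = 254.3. δp/p = √((1·δc/c)² + (1·δa/a)²) = √(0.00400 + 0.00129) = 0.0728, so δp = 18.5.
Q = p + q: δQ = √(δp² + δq²) = √(342 + 3.46) = 18.6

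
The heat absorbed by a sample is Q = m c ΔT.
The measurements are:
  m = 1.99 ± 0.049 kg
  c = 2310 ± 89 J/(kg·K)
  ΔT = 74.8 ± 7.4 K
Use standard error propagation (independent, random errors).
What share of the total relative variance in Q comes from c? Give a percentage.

12.5%

(δQ/Q)² = (1·δm/m)² + (1·δc/c)² + (1·δΔT/ΔT)²
  m term: (1×0.0246)² = 0.000606
  c term: (1×0.0385)² = 0.00148
  ΔT term: (1×0.0989)² = 0.00979
Total = 0.0119. Share from c = 0.00148/0.0119 = 0.125.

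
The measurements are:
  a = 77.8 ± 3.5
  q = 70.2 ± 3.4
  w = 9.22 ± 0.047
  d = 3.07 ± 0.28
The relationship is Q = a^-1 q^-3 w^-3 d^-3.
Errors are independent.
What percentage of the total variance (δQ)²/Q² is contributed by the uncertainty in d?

76.2%

(δQ/Q)² = (-1·δa/a)² + (-3·δq/q)² + (-3·δw/w)² + (-3·δd/d)²
  a term: (-1×0.0450)² = 0.00202
  q term: (-3×0.0484)² = 0.0211
  w term: (-3×0.00510)² = 0.000234
  d term: (-3×0.0912)² = 0.0749
Total = 0.0982. Share from d = 0.0749/0.0982 = 0.762.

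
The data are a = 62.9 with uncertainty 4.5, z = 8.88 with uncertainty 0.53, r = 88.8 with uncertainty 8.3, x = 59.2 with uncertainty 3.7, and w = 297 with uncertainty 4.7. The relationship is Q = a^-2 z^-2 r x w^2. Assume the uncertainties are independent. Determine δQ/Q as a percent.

Q is a product of powers, so relative uncertainties combine in quadrature:
  (-2·δa/a)² = (-2×0.0715)² = 0.0205;  (-2·δz/z)² = (-2×0.0597)² = 0.0142;  (1·δr/r)² = (1×0.0935)² = 0.00874;  (1·δx/x)² = (1×0.0625)² = 0.00391;  (2·δw/w)² = (2×0.0158)² = 0.00100
δQ/Q = √(0.0484) = 0.220

22.0%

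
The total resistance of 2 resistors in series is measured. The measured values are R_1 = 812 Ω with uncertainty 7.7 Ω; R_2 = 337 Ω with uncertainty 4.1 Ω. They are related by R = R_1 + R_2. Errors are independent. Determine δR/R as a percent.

R is a linear combination, so absolute uncertainties add in quadrature:
  (δR_1)² = 59.3;  (δR_2)² = 16.8
δR = √(76.1) = 8.72 Ω
R = 1150 Ω, so δR/R = 8.72/1150 = 0.00759.

0.759%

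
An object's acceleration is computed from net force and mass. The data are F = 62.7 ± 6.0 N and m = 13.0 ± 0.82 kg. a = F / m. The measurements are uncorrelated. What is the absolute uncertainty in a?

a is a product of powers, so relative uncertainties combine in quadrature:
  (1·δF/F)² = (1×0.0957)² = 0.00916;  (-1·δm/m)² = (-1×0.0631)² = 0.00398
δa/a = √(0.0131) = 0.115
a = 4.82 m/s^2, so δa = 0.115 × 4.82 = 0.553 m/s^2.

0.553 m/s^2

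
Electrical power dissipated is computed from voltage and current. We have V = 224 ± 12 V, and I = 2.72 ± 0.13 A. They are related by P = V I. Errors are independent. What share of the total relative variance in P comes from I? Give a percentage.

(δP/P)² = (1·δV/V)² + (1·δI/I)²
  V term: (1×0.0536)² = 0.00287
  I term: (1×0.0478)² = 0.00228
Total = 0.00515. Share from I = 0.00228/0.00515 = 0.443.

44.3%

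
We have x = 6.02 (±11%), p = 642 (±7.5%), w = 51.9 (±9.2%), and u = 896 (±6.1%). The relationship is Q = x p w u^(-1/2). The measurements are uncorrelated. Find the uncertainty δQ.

Relative error in a monomial: (δQ/Q)² = Σ (nᵢ · δxᵢ/xᵢ)².
  (1·δx/x)² = (1×0.110)² = 0.0121;  (1·δp/p)² = (1×0.0750)² = 0.00562;  (1·δw/w)² = (1×0.0920)² = 0.00846;  (−½·δu/u)² = (-0.5×0.0610)² = 0.000930
δQ/Q = √(0.0271) = 0.165
Q = 6700, so δQ = 0.165 × 6700 = 1100.

1100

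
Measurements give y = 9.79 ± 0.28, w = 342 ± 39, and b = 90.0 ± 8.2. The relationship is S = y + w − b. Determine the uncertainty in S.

39.9

Absolute uncertainties add in quadrature for a linear combination:
  (δy)² = 0.0784;  (δw)² = 1520;  (δb)² = 67.2
δS = √(1590) = 39.9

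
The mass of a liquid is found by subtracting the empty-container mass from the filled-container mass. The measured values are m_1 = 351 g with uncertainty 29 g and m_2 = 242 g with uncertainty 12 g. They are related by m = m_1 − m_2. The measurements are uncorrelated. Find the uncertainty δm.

31.4 g

For a sum/difference, combine absolute errors in quadrature:
  (δm_1)² = 841;  (δm_2)² = 144
δm = √(985) = 31.4 g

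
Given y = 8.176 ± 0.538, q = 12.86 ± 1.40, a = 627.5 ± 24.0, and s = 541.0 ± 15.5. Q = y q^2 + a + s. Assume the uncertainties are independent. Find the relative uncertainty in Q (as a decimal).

Let p = y·q^2 = 1352. δp/p = √((1·δy/y)² + (2·δq/q)²) = √(0.00433 + 0.0474) = 0.227, so δp = 308.
Q = p + a + s: δQ = √(δp² + δa² + δs²) = √(94600 + 576 + 240) = 309
Q = 2521, so δQ/Q = 309/2521 = 0.123.

0.123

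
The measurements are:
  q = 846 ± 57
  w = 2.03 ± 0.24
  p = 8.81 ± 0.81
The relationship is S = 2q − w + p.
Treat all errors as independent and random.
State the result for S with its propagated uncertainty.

Each term contributes (cᵢ δxᵢ)² to (δS)²:
  (2·δq)² = 13000;  (δw)² = 0.0576;  (δp)² = 0.656
δS = √(13000) = 114
S = 1700.

1700 ± 114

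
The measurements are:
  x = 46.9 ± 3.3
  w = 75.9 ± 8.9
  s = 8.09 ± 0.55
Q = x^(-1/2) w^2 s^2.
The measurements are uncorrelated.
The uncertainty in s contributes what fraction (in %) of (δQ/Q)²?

24.7%

(δQ/Q)² = (−½·δx/x)² + (2·δw/w)² + (2·δs/s)²
  x term: (-0.5×0.0704)² = 0.00124
  w term: (2×0.117)² = 0.0550
  s term: (2×0.0680)² = 0.0185
Total = 0.0747. Share from s = 0.0185/0.0747 = 0.247.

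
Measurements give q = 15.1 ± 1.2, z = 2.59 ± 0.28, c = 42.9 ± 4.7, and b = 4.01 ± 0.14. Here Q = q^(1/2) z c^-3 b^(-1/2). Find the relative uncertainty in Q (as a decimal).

Relative error in a monomial: (δQ/Q)² = Σ (nᵢ · δxᵢ/xᵢ)².
  (½·δq/q)² = (0.5×0.0795)² = 0.00158;  (1·δz/z)² = (1×0.108)² = 0.0117;  (-3·δc/c)² = (-3×0.110)² = 0.108;  (−½·δb/b)² = (-0.5×0.0349)² = 0.000305
δQ/Q = √(0.122) = 0.349

0.349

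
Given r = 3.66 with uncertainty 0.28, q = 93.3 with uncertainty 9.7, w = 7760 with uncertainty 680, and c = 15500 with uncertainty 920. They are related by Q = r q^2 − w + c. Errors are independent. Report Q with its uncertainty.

39600 ± 7150

Let p = r·q^2 = 31900. δp/p = √((1·δr/r)² + (2·δq/q)²) = √(0.00585 + 0.0432) = 0.222, so δp = 7060.
Q = p − w + c: δQ = √(δp² + δw² + δc²) = √(4.98e+07 + 4.62e+05 + 8.46e+05) = 7150
Q = 39600.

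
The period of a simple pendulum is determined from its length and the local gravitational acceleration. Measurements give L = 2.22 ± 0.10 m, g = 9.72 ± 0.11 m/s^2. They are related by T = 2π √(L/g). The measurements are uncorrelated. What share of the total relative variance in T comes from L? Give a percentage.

94.1%

(δT/T)² = (½·δL/L)² + (−½·δg/g)²
  L term: (0.5×0.0450)² = 0.000507
  g term: (-0.5×0.0113)² = 3.2e-05
Total = 0.000539. Share from L = 0.000507/0.000539 = 0.941.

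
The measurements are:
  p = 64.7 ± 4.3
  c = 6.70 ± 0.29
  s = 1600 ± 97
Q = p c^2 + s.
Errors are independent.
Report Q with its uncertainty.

Let w = p·c^2 = 2900. δw/w = √((1·δp/p)² + (2·δc/c)²) = √(0.00442 + 0.00749) = 0.109, so δw = 317.
Q = w + s: δQ = √(δw² + δs²) = √(1e+05 + 9410) = 331
Q = 4500.

4500 ± 331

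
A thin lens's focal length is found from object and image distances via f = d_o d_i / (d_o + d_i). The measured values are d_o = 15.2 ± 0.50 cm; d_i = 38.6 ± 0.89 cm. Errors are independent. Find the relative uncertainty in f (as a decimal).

∂f/∂d_o = (d_i/(d_o+d_i))² = 0.515;  ∂f/∂d_i = (d_o/(d_o+d_i))² = 0.0798
δf = √((∂f/∂d_o · δd_o)² + (∂f/∂d_i · δd_i)²) = √(0.0662 + 0.00505) = 0.267 cm
f = 10.9 cm, so δf/f = 0.267/10.9 = 0.0245.

0.0245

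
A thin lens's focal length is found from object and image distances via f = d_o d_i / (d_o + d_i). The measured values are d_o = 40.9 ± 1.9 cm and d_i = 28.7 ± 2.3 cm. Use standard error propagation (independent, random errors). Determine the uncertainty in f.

0.857 cm

∂f/∂d_o = (d_i/(d_o+d_i))² = 0.170;  ∂f/∂d_i = (d_o/(d_o+d_i))² = 0.345
δf = √((∂f/∂d_o · δd_o)² + (∂f/∂d_i · δd_i)²) = √(0.104 + 0.631) = 0.857 cm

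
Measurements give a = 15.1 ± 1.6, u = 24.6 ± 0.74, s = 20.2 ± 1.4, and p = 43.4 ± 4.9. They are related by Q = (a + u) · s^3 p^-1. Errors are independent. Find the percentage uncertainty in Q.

24.1%

Let w = a + u = 39.7. δw = √(δa² + δu²) = √(2.56 + 0.548) = 1.76, so δw/w = 0.0444.
Q is then a monomial in w, s, p:
δQ/Q = √((δw/w)² + (3·δs/s)² + (-1·δp/p)²) = √(0.00197 + 0.0432 + 0.0127) = 0.241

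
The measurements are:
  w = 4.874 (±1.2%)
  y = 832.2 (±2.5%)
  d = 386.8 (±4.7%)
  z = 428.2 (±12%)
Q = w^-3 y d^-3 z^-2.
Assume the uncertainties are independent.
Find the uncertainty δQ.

For a monomial Q ∝ w^-3, y, d^-3, z^-2, fractional errors add in quadrature:
  (-3·δw/w)² = (-3×0.0120)² = 0.00130;  (1·δy/y)² = (1×0.0250)² = 0.000625;  (-3·δd/d)² = (-3×0.0470)² = 0.0199;  (-2·δz/z)² = (-2×0.120)² = 0.0576
δQ/Q = √(0.0794) = 0.282
Q = 6.774e-13, so δQ = 0.282 × 6.774e-13 = 1.91e-13.

1.91e-13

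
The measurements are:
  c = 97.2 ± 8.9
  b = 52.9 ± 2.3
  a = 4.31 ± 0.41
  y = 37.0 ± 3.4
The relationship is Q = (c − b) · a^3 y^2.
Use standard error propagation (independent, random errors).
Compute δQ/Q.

Let u = c − b = 44.3. δu = √(δc² + δb²) = √(79.2 + 5.29) = 9.19, so δu/u = 0.208.
Q is then a monomial in u, a, y:
δQ/Q = √((δu/u)² + (3·δa/a)² + (2·δy/y)²) = √(0.0431 + 0.0814 + 0.0338) = 0.398

0.398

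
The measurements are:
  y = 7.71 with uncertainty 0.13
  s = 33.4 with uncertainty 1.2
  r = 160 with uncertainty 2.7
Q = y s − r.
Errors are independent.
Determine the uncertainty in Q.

Let p = y·s = 258. δp/p = √((1·δy/y)² + (1·δs/s)²) = √(0.000284 + 0.00129) = 0.0397, so δp = 10.2.
Q = p − r: δQ = √(δp² + δr²) = √(104 + 7.29) = 10.6

10.6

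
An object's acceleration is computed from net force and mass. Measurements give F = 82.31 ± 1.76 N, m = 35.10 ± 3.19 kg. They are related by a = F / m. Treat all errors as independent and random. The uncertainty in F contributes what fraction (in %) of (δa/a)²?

5.25%

(δa/a)² = (1·δF/F)² + (-1·δm/m)²
  F term: (1×0.0214)² = 0.000457
  m term: (-1×0.0909)² = 0.00826
Total = 0.00872. Share from F = 0.000457/0.00872 = 0.0525.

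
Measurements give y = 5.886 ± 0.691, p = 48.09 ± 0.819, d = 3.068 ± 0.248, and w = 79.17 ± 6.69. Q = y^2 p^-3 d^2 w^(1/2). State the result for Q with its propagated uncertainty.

Since Q is a product/quotient, work with relative uncertainties:
  (2·δy/y)² = (2×0.117)² = 0.0551;  (-3·δp/p)² = (-3×0.0170)² = 0.00261;  (2·δd/d)² = (2×0.0808)² = 0.0261;  (½·δw/w)² = (0.5×0.0845)² = 0.00179
δQ/Q = √(0.0857) = 0.293
Q = 0.02609, so δQ = 0.293 × 0.02609 = 0.00764.

0.02609 ± 0.00764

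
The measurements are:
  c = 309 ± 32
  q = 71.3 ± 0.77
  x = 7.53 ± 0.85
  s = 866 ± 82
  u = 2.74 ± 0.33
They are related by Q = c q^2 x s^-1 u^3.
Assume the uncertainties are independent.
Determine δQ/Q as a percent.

Products/powers → add relative errors in quadrature, weighted by exponent:
  (1·δc/c)² = (1×0.104)² = 0.0107;  (2·δq/q)² = (2×0.0108)² = 0.000467;  (1·δx/x)² = (1×0.113)² = 0.0127;  (-1·δs/s)² = (-1×0.0947)² = 0.00897;  (3·δu/u)² = (3×0.120)² = 0.131
δQ/Q = √(0.163) = 0.404

40.4%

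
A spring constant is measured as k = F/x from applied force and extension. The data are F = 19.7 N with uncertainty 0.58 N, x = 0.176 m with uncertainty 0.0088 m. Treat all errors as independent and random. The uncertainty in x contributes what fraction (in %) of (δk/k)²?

(δk/k)² = (1·δF/F)² + (-1·δx/x)²
  F term: (1×0.0294)² = 0.000867
  x term: (-1×0.0500)² = 0.00250
Total = 0.00337. Share from x = 0.00250/0.00337 = 0.743.

74.3%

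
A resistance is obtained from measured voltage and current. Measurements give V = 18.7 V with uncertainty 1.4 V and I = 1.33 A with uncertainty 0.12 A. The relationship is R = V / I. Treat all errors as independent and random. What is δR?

1.65 Ω

Each factor contributes (exponent × relative error)² to (δR/R)²:
  (1·δV/V)² = (1×0.0749)² = 0.00560;  (-1·δI/I)² = (-1×0.0902)² = 0.00814
δR/R = √(0.0137) = 0.117
R = 14.1 Ω, so δR = 0.117 × 14.1 = 1.65 Ω.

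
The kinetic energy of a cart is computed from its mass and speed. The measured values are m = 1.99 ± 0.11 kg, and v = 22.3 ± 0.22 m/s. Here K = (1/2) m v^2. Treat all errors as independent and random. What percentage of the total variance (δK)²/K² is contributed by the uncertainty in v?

(δK/K)² = (1·δm/m)² + (2·δv/v)²
  m term: (1×0.0553)² = 0.00306
  v term: (2×0.00987)² = 0.000389
Total = 0.00344. Share from v = 0.000389/0.00344 = 0.113.

11.3%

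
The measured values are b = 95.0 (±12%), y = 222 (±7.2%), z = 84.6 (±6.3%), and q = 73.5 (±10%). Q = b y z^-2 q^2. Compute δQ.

4370

Since Q is a product/quotient, work with relative uncertainties:
  (1·δb/b)² = (1×0.120)² = 0.0144;  (1·δy/y)² = (1×0.0720)² = 0.00518;  (-2·δz/z)² = (-2×0.0630)² = 0.0159;  (2·δq/q)² = (2×0.100)² = 0.0400
δQ/Q = √(0.0755) = 0.275
Q = 15900, so δQ = 0.275 × 15900 = 4370.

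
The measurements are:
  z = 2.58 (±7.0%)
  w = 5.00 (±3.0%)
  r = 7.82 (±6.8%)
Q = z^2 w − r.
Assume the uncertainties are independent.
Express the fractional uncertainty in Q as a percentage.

Let p = z^2·w = 33.3. δp/p = √((2·δz/z)² + (1·δw/w)²) = √(0.0196 + 0.000900) = 0.143, so δp = 4.77.
Q = p − r: δQ = √(δp² + δr²) = √(22.7 + 0.283) = 4.79
Q = 25.5, so δQ/Q = 4.79/25.5 = 0.188.

18.8%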